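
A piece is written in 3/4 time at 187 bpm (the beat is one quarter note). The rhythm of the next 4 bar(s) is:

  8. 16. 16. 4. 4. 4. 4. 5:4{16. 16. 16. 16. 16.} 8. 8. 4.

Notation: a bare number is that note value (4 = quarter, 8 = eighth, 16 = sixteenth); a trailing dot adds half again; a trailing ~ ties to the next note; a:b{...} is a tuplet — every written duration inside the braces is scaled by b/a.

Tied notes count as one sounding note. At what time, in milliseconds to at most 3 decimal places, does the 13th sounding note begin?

1. 0.0ms @ 0 + 240.642ms (3/4)
2. 240.642ms @ 3/4 + 120.321ms (3/8)
3. 360.963ms @ 9/8 + 120.321ms (3/8)
4. 481.283ms @ 3/2 + 481.283ms (3/2)
5. 962.567ms @ 3 + 481.283ms (3/2)
6. 1443.85ms @ 9/2 + 481.283ms (3/2)
7. 1925.134ms @ 6 + 481.283ms (3/2)
8. 2406.417ms @ 15/2 + 96.257ms (3/10)
9. 2502.674ms @ 39/5 + 96.257ms (3/10)
10. 2598.93ms @ 81/10 + 96.257ms (3/10)
11. 2695.187ms @ 42/5 + 96.257ms (3/10)
12. 2791.444ms @ 87/10 + 96.257ms (3/10)
13. 2887.701ms @ 9 + 240.642ms (3/4)
14. 3128.342ms @ 39/4 + 240.642ms (3/4)
15. 3368.984ms @ 21/2 + 481.283ms (3/2)

note 13 onset = 9b = 2887.701ms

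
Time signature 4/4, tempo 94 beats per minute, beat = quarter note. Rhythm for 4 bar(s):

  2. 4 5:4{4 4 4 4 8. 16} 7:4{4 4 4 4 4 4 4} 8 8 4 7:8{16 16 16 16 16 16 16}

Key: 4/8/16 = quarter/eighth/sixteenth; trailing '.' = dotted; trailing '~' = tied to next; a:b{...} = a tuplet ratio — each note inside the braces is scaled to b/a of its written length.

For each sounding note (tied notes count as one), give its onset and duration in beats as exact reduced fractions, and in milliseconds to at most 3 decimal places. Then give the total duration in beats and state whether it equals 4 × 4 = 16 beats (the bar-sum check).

1) 0.0ms=0b +1914.894ms=3b
2) 1914.894ms=3b +638.298ms=1b
3) 2553.191ms=4b +510.638ms=4/5b
4) 3063.83ms=24/5b +510.638ms=4/5b
5) 3574.468ms=28/5b +510.638ms=4/5b
6) 4085.106ms=32/5b +510.638ms=4/5b
7) 4595.745ms=36/5b +382.979ms=3/5b
8) 4978.723ms=39/5b +127.66ms=1/5b
9) 5106.383ms=8b +364.742ms=4/7b
10) 5471.125ms=60/7b +364.742ms=4/7b
11) 5835.866ms=64/7b +364.742ms=4/7b
12) 6200.608ms=68/7b +364.742ms=4/7b
13) 6565.35ms=72/7b +364.742ms=4/7b
14) 6930.091ms=76/7b +364.742ms=4/7b
15) 7294.833ms=80/7b +364.742ms=4/7b
16) 7659.574ms=12b +319.149ms=1/2b
17) 7978.723ms=25/2b +319.149ms=1/2b
18) 8297.872ms=13b +638.298ms=1b
19) 8936.17ms=14b +182.371ms=2/7b
20) 9118.541ms=100/7b +182.371ms=2/7b
21) 9300.912ms=102/7b +182.371ms=2/7b
22) 9483.283ms=104/7b +182.371ms=2/7b
23) 9665.653ms=106/7b +182.371ms=2/7b
24) 9848.024ms=108/7b +182.371ms=2/7b
25) 10030.395ms=110/7b +182.371ms=2/7b
Σ=16b of 16 (94bpm 4/4) — PASS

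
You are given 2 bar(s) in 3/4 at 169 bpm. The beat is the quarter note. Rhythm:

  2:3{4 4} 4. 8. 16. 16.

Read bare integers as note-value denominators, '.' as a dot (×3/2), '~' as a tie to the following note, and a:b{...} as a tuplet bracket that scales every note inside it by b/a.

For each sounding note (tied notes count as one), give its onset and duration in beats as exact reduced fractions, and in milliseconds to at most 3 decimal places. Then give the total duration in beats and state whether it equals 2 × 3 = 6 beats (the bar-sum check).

1) 0.0ms=0b +532.544ms=3/2b
2) 532.544ms=3/2b +532.544ms=3/2b
3) 1065.089ms=3b +532.544ms=3/2b
4) 1597.633ms=9/2b +266.272ms=3/4b
5) 1863.905ms=21/4b +133.136ms=3/8b
6) 1997.041ms=45/8b +133.136ms=3/8b
Σ=6b of 6 (169bpm 3/4) — PASS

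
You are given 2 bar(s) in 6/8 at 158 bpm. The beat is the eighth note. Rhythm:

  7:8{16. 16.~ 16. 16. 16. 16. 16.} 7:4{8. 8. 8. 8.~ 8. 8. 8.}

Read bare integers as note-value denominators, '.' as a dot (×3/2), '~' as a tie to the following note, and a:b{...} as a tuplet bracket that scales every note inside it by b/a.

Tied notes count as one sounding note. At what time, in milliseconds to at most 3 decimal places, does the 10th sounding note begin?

note 10 onset = 60/7b = 3254.973ms

1. 0.0ms @ 0 + 325.497ms (6/7)
2. 325.497ms @ 6/7 + 650.995ms (12/7)
3. 976.492ms @ 18/7 + 325.497ms (6/7)
4. 1301.989ms @ 24/7 + 325.497ms (6/7)
5. 1627.486ms @ 30/7 + 325.497ms (6/7)
6. 1952.984ms @ 36/7 + 325.497ms (6/7)
7. 2278.481ms @ 6 + 325.497ms (6/7)
8. 2603.978ms @ 48/7 + 325.497ms (6/7)
9. 2929.476ms @ 54/7 + 325.497ms (6/7)
10. 3254.973ms @ 60/7 + 650.995ms (12/7)
11. 3905.967ms @ 72/7 + 325.497ms (6/7)
12. 4231.465ms @ 78/7 + 325.497ms (6/7)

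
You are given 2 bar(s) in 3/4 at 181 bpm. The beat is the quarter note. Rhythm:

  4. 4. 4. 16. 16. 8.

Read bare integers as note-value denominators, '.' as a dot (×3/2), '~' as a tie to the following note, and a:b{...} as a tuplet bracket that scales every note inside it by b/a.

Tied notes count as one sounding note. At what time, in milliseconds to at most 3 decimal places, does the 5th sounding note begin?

1. 0.0ms @ 0 + 497.238ms (3/2)
2. 497.238ms @ 3/2 + 497.238ms (3/2)
3. 994.475ms @ 3 + 497.238ms (3/2)
4. 1491.713ms @ 9/2 + 124.309ms (3/8)
5. 1616.022ms @ 39/8 + 124.309ms (3/8)
6. 1740.331ms @ 21/4 + 248.619ms (3/4)

note 5 onset = 39/8b = 1616.022ms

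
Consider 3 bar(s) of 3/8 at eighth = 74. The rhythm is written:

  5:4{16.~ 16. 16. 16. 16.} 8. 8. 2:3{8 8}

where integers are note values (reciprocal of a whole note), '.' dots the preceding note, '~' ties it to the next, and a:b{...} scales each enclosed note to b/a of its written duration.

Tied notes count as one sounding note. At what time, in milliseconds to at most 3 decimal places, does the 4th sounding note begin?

note 4 onset = 12/5b = 1945.946ms

1. 0.0ms @ 0 + 972.973ms (6/5)
2. 972.973ms @ 6/5 + 486.486ms (3/5)
3. 1459.459ms @ 9/5 + 486.486ms (3/5)
4. 1945.946ms @ 12/5 + 486.486ms (3/5)
5. 2432.432ms @ 3 + 1216.216ms (3/2)
6. 3648.649ms @ 9/2 + 1216.216ms (3/2)
7. 4864.865ms @ 6 + 1216.216ms (3/2)
8. 6081.081ms @ 15/2 + 1216.216ms (3/2)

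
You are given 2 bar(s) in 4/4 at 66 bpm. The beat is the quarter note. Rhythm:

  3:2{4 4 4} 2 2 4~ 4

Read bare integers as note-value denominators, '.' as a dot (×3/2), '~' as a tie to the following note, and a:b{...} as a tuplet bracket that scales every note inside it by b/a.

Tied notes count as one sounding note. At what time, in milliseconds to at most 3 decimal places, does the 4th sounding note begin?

note 4 onset = 2b = 1818.182ms

1. 0.0ms @ 0 + 606.061ms (2/3)
2. 606.061ms @ 2/3 + 606.061ms (2/3)
3. 1212.121ms @ 4/3 + 606.061ms (2/3)
4. 1818.182ms @ 2 + 1818.182ms (2)
5. 3636.364ms @ 4 + 1818.182ms (2)
6. 5454.545ms @ 6 + 1818.182ms (2)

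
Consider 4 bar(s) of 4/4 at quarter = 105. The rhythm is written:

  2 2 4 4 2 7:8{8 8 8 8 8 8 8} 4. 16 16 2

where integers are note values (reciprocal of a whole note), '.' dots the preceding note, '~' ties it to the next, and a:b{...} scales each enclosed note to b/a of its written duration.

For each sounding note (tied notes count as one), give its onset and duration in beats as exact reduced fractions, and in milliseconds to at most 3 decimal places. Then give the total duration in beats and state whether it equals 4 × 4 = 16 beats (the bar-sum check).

1) 0.0ms=0b +1142.857ms=2b
2) 1142.857ms=2b +1142.857ms=2b
3) 2285.714ms=4b +571.429ms=1b
4) 2857.143ms=5b +571.429ms=1b
5) 3428.571ms=6b +1142.857ms=2b
6) 4571.429ms=8b +326.531ms=4/7b
7) 4897.959ms=60/7b +326.531ms=4/7b
8) 5224.49ms=64/7b +326.531ms=4/7b
9) 5551.02ms=68/7b +326.531ms=4/7b
10) 5877.551ms=72/7b +326.531ms=4/7b
11) 6204.082ms=76/7b +326.531ms=4/7b
12) 6530.612ms=80/7b +326.531ms=4/7b
13) 6857.143ms=12b +857.143ms=3/2b
14) 7714.286ms=27/2b +142.857ms=1/4b
15) 7857.143ms=55/4b +142.857ms=1/4b
16) 8000.0ms=14b +1142.857ms=2b
Σ=16b of 16 (105bpm 4/4) — PASS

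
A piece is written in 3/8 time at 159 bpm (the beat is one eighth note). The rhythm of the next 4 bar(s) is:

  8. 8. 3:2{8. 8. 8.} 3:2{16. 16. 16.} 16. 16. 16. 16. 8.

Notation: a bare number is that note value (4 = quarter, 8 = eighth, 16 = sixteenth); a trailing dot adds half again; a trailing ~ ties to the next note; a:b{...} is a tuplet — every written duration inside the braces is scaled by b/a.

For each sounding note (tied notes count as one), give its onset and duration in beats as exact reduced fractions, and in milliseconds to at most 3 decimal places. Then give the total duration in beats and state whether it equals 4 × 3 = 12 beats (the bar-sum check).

1) 0.0ms=0b +566.038ms=3/2b
2) 566.038ms=3/2b +566.038ms=3/2b
3) 1132.075ms=3b +377.358ms=1b
4) 1509.434ms=4b +377.358ms=1b
5) 1886.792ms=5b +377.358ms=1b
6) 2264.151ms=6b +188.679ms=1/2b
7) 2452.83ms=13/2b +188.679ms=1/2b
8) 2641.509ms=7b +188.679ms=1/2b
9) 2830.189ms=15/2b +283.019ms=3/4b
10) 3113.208ms=33/4b +283.019ms=3/4b
11) 3396.226ms=9b +283.019ms=3/4b
12) 3679.245ms=39/4b +283.019ms=3/4b
13) 3962.264ms=21/2b +566.038ms=3/2b
Σ=12b of 12 (159bpm 3/8) — PASS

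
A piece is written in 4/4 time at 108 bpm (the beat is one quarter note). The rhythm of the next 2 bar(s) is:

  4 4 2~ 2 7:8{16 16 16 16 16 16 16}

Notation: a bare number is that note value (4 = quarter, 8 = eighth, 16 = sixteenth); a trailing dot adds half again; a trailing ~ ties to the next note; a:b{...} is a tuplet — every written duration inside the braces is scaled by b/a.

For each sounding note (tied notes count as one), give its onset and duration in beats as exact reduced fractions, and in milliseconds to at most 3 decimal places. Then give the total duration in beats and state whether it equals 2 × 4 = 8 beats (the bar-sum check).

1) 0.0ms=0b +555.556ms=1b
2) 555.556ms=1b +555.556ms=1b
3) 1111.111ms=2b +2222.222ms=4b
4) 3333.333ms=6b +158.73ms=2/7b
5) 3492.063ms=44/7b +158.73ms=2/7b
6) 3650.794ms=46/7b +158.73ms=2/7b
7) 3809.524ms=48/7b +158.73ms=2/7b
8) 3968.254ms=50/7b +158.73ms=2/7b
9) 4126.984ms=52/7b +158.73ms=2/7b
10) 4285.714ms=54/7b +158.73ms=2/7b
Σ=8b of 8 (108bpm 4/4) — PASS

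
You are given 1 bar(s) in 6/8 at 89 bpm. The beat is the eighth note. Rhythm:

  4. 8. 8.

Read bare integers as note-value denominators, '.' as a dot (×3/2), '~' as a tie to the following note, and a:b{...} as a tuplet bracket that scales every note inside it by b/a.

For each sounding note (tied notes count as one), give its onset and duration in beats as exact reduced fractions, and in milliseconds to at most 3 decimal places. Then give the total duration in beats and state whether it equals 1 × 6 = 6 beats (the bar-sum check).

1) 0.0ms=0b +2022.472ms=3b
2) 2022.472ms=3b +1011.236ms=3/2b
3) 3033.708ms=9/2b +1011.236ms=3/2b
Σ=6b of 6 (89bpm 6/8) — PASS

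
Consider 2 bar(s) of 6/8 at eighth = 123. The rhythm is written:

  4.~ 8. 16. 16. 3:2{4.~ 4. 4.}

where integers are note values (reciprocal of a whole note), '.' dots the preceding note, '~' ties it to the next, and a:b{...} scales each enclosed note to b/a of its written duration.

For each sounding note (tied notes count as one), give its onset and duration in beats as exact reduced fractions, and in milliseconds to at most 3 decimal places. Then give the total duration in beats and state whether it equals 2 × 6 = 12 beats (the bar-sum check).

1) 0.0ms=0b +2195.122ms=9/2b
2) 2195.122ms=9/2b +365.854ms=3/4b
3) 2560.976ms=21/4b +365.854ms=3/4b
4) 2926.829ms=6b +1951.22ms=4b
5) 4878.049ms=10b +975.61ms=2b
Σ=12b of 12 (123bpm 6/8) — PASS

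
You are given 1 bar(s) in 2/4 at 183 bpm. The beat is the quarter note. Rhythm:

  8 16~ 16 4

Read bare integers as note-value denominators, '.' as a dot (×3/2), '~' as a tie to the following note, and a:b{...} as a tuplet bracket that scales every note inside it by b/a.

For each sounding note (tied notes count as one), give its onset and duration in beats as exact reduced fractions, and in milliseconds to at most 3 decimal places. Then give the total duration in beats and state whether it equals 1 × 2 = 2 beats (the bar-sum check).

1) 0.0ms=0b +163.934ms=1/2b
2) 163.934ms=1/2b +163.934ms=1/2b
3) 327.869ms=1b +327.869ms=1b
Σ=2b of 2 (183bpm 2/4) — PASS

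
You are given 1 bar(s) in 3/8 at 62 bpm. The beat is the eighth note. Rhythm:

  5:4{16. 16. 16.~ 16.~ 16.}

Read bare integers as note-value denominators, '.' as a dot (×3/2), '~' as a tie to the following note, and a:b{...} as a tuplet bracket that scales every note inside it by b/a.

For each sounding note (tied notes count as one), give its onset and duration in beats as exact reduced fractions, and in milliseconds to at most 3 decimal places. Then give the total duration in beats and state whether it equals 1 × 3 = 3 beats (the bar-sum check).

1) 0.0ms=0b +580.645ms=3/5b
2) 580.645ms=3/5b +580.645ms=3/5b
3) 1161.29ms=6/5b +1741.935ms=9/5b
Σ=3b of 3 (62bpm 3/8) — PASS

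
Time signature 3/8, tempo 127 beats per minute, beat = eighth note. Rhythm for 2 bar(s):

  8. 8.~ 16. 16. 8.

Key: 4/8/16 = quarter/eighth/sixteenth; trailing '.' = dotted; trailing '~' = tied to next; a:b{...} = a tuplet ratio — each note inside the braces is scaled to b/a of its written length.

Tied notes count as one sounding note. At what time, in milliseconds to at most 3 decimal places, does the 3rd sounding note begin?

1. 0.0ms @ 0 + 708.661ms (3/2)
2. 708.661ms @ 3/2 + 1062.992ms (9/4)
3. 1771.654ms @ 15/4 + 354.331ms (3/4)
4. 2125.984ms @ 9/2 + 708.661ms (3/2)

note 3 onset = 15/4b = 1771.654ms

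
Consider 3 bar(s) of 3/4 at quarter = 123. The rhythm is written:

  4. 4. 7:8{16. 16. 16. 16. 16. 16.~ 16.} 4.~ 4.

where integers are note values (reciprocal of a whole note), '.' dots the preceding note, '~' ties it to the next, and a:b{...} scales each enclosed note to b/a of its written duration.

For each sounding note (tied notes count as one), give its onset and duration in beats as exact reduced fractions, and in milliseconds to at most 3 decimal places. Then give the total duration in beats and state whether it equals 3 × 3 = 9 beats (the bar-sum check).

1) 0.0ms=0b +731.707ms=3/2b
2) 731.707ms=3/2b +731.707ms=3/2b
3) 1463.415ms=3b +209.059ms=3/7b
4) 1672.474ms=24/7b +209.059ms=3/7b
5) 1881.533ms=27/7b +209.059ms=3/7b
6) 2090.592ms=30/7b +209.059ms=3/7b
7) 2299.652ms=33/7b +209.059ms=3/7b
8) 2508.711ms=36/7b +418.118ms=6/7b
9) 2926.829ms=6b +1463.415ms=3b
Σ=9b of 9 (123bpm 3/4) — PASS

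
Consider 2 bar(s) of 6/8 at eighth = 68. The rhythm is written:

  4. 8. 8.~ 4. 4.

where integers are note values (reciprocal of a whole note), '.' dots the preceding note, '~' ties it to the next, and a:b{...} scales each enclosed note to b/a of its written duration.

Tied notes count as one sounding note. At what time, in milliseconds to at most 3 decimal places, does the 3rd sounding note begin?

note 3 onset = 9/2b = 3970.588ms

1. 0.0ms @ 0 + 2647.059ms (3)
2. 2647.059ms @ 3 + 1323.529ms (3/2)
3. 3970.588ms @ 9/2 + 3970.588ms (9/2)
4. 7941.176ms @ 9 + 2647.059ms (3)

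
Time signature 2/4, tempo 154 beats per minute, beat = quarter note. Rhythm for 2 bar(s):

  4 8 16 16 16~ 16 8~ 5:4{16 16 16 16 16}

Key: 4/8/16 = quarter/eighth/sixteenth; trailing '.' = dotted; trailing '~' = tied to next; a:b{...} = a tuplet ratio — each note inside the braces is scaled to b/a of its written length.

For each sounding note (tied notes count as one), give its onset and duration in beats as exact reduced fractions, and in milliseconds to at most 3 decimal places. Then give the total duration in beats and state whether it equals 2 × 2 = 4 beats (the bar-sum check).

1) 0.0ms=0b +389.61ms=1b
2) 389.61ms=1b +194.805ms=1/2b
3) 584.416ms=3/2b +97.403ms=1/4b
4) 681.818ms=7/4b +97.403ms=1/4b
5) 779.221ms=2b +194.805ms=1/2b
6) 974.026ms=5/2b +272.727ms=7/10b
7) 1246.753ms=16/5b +77.922ms=1/5b
8) 1324.675ms=17/5b +77.922ms=1/5b
9) 1402.597ms=18/5b +77.922ms=1/5b
10) 1480.519ms=19/5b +77.922ms=1/5b
Σ=4b of 4 (154bpm 2/4) — PASS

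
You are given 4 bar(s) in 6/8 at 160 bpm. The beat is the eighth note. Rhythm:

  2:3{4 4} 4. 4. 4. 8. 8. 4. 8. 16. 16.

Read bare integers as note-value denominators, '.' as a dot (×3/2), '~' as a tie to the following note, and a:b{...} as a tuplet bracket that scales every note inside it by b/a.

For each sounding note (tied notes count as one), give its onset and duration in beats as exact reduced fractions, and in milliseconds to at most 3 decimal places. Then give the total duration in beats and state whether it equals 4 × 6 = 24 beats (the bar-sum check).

1) 0.0ms=0b +1125.0ms=3b
2) 1125.0ms=3b +1125.0ms=3b
3) 2250.0ms=6b +1125.0ms=3b
4) 3375.0ms=9b +1125.0ms=3b
5) 4500.0ms=12b +1125.0ms=3b
6) 5625.0ms=15b +562.5ms=3/2b
7) 6187.5ms=33/2b +562.5ms=3/2b
8) 6750.0ms=18b +1125.0ms=3b
9) 7875.0ms=21b +562.5ms=3/2b
10) 8437.5ms=45/2b +281.25ms=3/4b
11) 8718.75ms=93/4b +281.25ms=3/4b
Σ=24b of 24 (160bpm 6/8) — PASS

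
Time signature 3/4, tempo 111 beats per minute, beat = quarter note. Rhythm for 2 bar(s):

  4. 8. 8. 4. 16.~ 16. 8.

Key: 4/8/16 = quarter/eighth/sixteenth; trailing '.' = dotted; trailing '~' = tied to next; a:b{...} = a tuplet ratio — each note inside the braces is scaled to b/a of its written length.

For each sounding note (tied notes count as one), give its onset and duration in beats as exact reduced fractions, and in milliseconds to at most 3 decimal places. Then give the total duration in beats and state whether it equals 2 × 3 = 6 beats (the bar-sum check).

1) 0.0ms=0b +810.811ms=3/2b
2) 810.811ms=3/2b +405.405ms=3/4b
3) 1216.216ms=9/4b +405.405ms=3/4b
4) 1621.622ms=3b +810.811ms=3/2b
5) 2432.432ms=9/2b +405.405ms=3/4b
6) 2837.838ms=21/4b +405.405ms=3/4b
Σ=6b of 6 (111bpm 3/4) — PASS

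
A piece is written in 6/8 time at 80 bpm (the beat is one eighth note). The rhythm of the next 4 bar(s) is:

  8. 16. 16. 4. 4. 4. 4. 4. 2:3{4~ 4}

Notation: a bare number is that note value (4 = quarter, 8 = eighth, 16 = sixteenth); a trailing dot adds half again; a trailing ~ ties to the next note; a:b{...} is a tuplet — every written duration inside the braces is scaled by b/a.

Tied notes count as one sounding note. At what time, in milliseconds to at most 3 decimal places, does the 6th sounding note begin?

1. 0.0ms @ 0 + 1125.0ms (3/2)
2. 1125.0ms @ 3/2 + 562.5ms (3/4)
3. 1687.5ms @ 9/4 + 562.5ms (3/4)
4. 2250.0ms @ 3 + 2250.0ms (3)
5. 4500.0ms @ 6 + 2250.0ms (3)
6. 6750.0ms @ 9 + 2250.0ms (3)
7. 9000.0ms @ 12 + 2250.0ms (3)
8. 11250.0ms @ 15 + 2250.0ms (3)
9. 13500.0ms @ 18 + 4500.0ms (6)

note 6 onset = 9b = 6750.0ms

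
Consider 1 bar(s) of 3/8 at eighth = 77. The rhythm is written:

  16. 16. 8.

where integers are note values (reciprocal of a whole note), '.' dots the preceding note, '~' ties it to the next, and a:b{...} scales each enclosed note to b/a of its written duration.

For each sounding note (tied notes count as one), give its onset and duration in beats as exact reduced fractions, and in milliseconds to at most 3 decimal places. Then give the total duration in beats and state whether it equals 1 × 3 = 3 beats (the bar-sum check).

1) 0.0ms=0b +584.416ms=3/4b
2) 584.416ms=3/4b +584.416ms=3/4b
3) 1168.831ms=3/2b +1168.831ms=3/2b
Σ=3b of 3 (77bpm 3/8) — PASS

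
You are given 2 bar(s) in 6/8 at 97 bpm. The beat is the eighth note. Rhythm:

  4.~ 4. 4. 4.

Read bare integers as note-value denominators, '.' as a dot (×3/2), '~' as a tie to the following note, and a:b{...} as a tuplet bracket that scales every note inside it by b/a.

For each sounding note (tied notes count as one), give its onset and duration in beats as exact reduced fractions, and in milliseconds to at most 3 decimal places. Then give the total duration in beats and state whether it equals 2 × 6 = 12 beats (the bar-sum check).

1) 0.0ms=0b +3711.34ms=6b
2) 3711.34ms=6b +1855.67ms=3b
3) 5567.01ms=9b +1855.67ms=3b
Σ=12b of 12 (97bpm 6/8) — PASS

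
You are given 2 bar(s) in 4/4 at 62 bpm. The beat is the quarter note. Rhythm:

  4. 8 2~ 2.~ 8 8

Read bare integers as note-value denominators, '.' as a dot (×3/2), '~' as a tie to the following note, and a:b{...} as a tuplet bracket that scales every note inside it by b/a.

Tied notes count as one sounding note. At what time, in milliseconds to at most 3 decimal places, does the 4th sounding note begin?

note 4 onset = 15/2b = 7258.065ms

1. 0.0ms @ 0 + 1451.613ms (3/2)
2. 1451.613ms @ 3/2 + 483.871ms (1/2)
3. 1935.484ms @ 2 + 5322.581ms (11/2)
4. 7258.065ms @ 15/2 + 483.871ms (1/2)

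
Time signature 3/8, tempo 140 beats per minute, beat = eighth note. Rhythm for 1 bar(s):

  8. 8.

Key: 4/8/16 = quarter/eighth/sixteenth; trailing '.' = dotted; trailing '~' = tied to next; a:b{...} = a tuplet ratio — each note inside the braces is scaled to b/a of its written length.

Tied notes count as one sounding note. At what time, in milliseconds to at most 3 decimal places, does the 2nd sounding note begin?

1. 0.0ms @ 0 + 642.857ms (3/2)
2. 642.857ms @ 3/2 + 642.857ms (3/2)

note 2 onset = 3/2b = 642.857ms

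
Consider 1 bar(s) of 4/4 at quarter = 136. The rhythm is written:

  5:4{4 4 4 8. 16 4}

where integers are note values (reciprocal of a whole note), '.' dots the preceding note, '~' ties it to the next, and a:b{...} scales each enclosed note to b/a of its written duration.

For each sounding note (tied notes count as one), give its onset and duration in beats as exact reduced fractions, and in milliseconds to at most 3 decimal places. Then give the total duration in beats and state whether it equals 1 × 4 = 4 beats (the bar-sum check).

1) 0.0ms=0b +352.941ms=4/5b
2) 352.941ms=4/5b +352.941ms=4/5b
3) 705.882ms=8/5b +352.941ms=4/5b
4) 1058.824ms=12/5b +264.706ms=3/5b
5) 1323.529ms=3b +88.235ms=1/5b
6) 1411.765ms=16/5b +352.941ms=4/5b
Σ=4b of 4 (136bpm 4/4) — PASS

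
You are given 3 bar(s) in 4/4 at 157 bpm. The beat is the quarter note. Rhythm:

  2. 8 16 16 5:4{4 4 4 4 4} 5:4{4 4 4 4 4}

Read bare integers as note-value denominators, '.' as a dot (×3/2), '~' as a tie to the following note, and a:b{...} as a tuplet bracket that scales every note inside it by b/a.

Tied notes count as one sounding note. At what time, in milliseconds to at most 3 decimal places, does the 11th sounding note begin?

note 11 onset = 44/5b = 3363.057ms

1. 0.0ms @ 0 + 1146.497ms (3)
2. 1146.497ms @ 3 + 191.083ms (1/2)
3. 1337.58ms @ 7/2 + 95.541ms (1/4)
4. 1433.121ms @ 15/4 + 95.541ms (1/4)
5. 1528.662ms @ 4 + 305.732ms (4/5)
6. 1834.395ms @ 24/5 + 305.732ms (4/5)
7. 2140.127ms @ 28/5 + 305.732ms (4/5)
8. 2445.86ms @ 32/5 + 305.732ms (4/5)
9. 2751.592ms @ 36/5 + 305.732ms (4/5)
10. 3057.325ms @ 8 + 305.732ms (4/5)
11. 3363.057ms @ 44/5 + 305.732ms (4/5)
12. 3668.79ms @ 48/5 + 305.732ms (4/5)
13. 3974.522ms @ 52/5 + 305.732ms (4/5)
14. 4280.255ms @ 56/5 + 305.732ms (4/5)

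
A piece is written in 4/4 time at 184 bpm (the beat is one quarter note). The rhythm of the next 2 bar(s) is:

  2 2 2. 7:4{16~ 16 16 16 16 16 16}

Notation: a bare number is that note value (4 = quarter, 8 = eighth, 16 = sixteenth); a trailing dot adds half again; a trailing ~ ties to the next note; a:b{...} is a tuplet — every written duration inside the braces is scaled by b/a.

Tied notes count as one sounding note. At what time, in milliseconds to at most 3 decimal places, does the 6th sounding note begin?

1. 0.0ms @ 0 + 652.174ms (2)
2. 652.174ms @ 2 + 652.174ms (2)
3. 1304.348ms @ 4 + 978.261ms (3)
4. 2282.609ms @ 7 + 93.168ms (2/7)
5. 2375.776ms @ 51/7 + 46.584ms (1/7)
6. 2422.36ms @ 52/7 + 46.584ms (1/7)
7. 2468.944ms @ 53/7 + 46.584ms (1/7)
8. 2515.528ms @ 54/7 + 46.584ms (1/7)
9. 2562.112ms @ 55/7 + 46.584ms (1/7)

note 6 onset = 52/7b = 2422.36ms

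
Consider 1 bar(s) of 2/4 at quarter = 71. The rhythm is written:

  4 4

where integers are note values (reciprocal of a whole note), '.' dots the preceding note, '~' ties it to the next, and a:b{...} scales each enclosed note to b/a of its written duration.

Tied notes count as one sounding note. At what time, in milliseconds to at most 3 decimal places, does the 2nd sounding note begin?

1. 0.0ms @ 0 + 845.07ms (1)
2. 845.07ms @ 1 + 845.07ms (1)

note 2 onset = 1b = 845.07ms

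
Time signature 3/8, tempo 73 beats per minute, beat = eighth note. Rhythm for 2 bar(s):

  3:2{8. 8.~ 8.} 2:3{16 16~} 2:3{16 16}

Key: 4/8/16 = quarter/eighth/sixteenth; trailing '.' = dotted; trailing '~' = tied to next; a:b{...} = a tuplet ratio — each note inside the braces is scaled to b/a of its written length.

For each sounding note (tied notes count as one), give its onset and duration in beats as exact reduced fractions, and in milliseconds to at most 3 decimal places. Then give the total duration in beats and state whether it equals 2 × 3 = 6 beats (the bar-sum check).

1) 0.0ms=0b +821.918ms=1b
2) 821.918ms=1b +1643.836ms=2b
3) 2465.753ms=3b +616.438ms=3/4b
4) 3082.192ms=15/4b +1232.877ms=3/2b
5) 4315.068ms=21/4b +616.438ms=3/4b
Σ=6b of 6 (73bpm 3/8) — PASS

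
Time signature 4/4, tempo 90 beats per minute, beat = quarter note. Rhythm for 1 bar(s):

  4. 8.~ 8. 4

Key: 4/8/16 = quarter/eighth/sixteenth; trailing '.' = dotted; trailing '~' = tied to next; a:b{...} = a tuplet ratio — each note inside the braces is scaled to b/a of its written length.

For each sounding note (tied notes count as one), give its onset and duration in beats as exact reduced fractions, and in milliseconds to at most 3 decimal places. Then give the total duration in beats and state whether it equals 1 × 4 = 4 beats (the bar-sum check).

1) 0.0ms=0b +1000.0ms=3/2b
2) 1000.0ms=3/2b +1000.0ms=3/2b
3) 2000.0ms=3b +666.667ms=1b
Σ=4b of 4 (90bpm 4/4) — PASS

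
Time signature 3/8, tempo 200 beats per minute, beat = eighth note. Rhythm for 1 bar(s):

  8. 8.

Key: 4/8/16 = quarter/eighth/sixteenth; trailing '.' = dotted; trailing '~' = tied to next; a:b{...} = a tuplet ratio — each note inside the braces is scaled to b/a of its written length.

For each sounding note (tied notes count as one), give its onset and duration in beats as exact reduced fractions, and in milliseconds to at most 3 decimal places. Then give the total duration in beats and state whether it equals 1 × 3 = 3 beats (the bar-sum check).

1) 0.0ms=0b +450.0ms=3/2b
2) 450.0ms=3/2b +450.0ms=3/2b
Σ=3b of 3 (200bpm 3/8) — PASS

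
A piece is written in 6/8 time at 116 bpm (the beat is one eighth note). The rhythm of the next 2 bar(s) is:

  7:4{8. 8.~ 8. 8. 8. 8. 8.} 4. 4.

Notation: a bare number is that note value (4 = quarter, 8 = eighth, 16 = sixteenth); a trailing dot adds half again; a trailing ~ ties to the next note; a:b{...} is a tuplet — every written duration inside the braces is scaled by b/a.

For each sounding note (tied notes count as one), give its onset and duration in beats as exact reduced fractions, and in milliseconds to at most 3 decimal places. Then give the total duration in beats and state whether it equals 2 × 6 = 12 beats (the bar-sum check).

1) 0.0ms=0b +443.35ms=6/7b
2) 443.35ms=6/7b +886.7ms=12/7b
3) 1330.049ms=18/7b +443.35ms=6/7b
4) 1773.399ms=24/7b +443.35ms=6/7b
5) 2216.749ms=30/7b +443.35ms=6/7b
6) 2660.099ms=36/7b +443.35ms=6/7b
7) 3103.448ms=6b +1551.724ms=3b
8) 4655.172ms=9b +1551.724ms=3b
Σ=12b of 12 (116bpm 6/8) — PASS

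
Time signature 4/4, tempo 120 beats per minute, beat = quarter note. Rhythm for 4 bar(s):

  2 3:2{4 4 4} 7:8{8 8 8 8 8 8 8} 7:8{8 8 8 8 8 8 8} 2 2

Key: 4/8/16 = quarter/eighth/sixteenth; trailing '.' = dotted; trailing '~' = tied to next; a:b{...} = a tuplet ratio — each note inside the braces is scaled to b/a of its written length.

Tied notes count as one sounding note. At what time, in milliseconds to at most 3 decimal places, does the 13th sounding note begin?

1. 0.0ms @ 0 + 1000.0ms (2)
2. 1000.0ms @ 2 + 333.333ms (2/3)
3. 1333.333ms @ 8/3 + 333.333ms (2/3)
4. 1666.667ms @ 10/3 + 333.333ms (2/3)
5. 2000.0ms @ 4 + 285.714ms (4/7)
6. 2285.714ms @ 32/7 + 285.714ms (4/7)
7. 2571.429ms @ 36/7 + 285.714ms (4/7)
8. 2857.143ms @ 40/7 + 285.714ms (4/7)
9. 3142.857ms @ 44/7 + 285.714ms (4/7)
10. 3428.571ms @ 48/7 + 285.714ms (4/7)
11. 3714.286ms @ 52/7 + 285.714ms (4/7)
12. 4000.0ms @ 8 + 285.714ms (4/7)
13. 4285.714ms @ 60/7 + 285.714ms (4/7)
14. 4571.429ms @ 64/7 + 285.714ms (4/7)
15. 4857.143ms @ 68/7 + 285.714ms (4/7)
16. 5142.857ms @ 72/7 + 285.714ms (4/7)
17. 5428.571ms @ 76/7 + 285.714ms (4/7)
18. 5714.286ms @ 80/7 + 285.714ms (4/7)
19. 6000.0ms @ 12 + 1000.0ms (2)
20. 7000.0ms @ 14 + 1000.0ms (2)

note 13 onset = 60/7b = 4285.714ms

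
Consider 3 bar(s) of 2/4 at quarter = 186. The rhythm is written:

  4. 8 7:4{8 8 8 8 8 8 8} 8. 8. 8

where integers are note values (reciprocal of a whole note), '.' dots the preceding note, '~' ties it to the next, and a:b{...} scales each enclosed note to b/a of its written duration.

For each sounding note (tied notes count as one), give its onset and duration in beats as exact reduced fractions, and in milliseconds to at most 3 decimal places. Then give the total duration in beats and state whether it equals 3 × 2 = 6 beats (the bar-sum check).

1) 0.0ms=0b +483.871ms=3/2b
2) 483.871ms=3/2b +161.29ms=1/2b
3) 645.161ms=2b +92.166ms=2/7b
4) 737.327ms=16/7b +92.166ms=2/7b
5) 829.493ms=18/7b +92.166ms=2/7b
6) 921.659ms=20/7b +92.166ms=2/7b
7) 1013.825ms=22/7b +92.166ms=2/7b
8) 1105.991ms=24/7b +92.166ms=2/7b
9) 1198.157ms=26/7b +92.166ms=2/7b
10) 1290.323ms=4b +241.935ms=3/4b
11) 1532.258ms=19/4b +241.935ms=3/4b
12) 1774.194ms=11/2b +161.29ms=1/2b
Σ=6b of 6 (186bpm 2/4) — PASS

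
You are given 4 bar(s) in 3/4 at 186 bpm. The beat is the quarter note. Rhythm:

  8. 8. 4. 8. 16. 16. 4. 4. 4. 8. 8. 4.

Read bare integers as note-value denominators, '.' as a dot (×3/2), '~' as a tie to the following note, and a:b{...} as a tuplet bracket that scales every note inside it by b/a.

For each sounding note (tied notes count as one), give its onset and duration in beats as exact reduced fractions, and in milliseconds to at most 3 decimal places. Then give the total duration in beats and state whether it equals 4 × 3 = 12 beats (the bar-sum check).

1) 0.0ms=0b +241.935ms=3/4b
2) 241.935ms=3/4b +241.935ms=3/4b
3) 483.871ms=3/2b +483.871ms=3/2b
4) 967.742ms=3b +241.935ms=3/4b
5) 1209.677ms=15/4b +120.968ms=3/8b
6) 1330.645ms=33/8b +120.968ms=3/8b
7) 1451.613ms=9/2b +483.871ms=3/2b
8) 1935.484ms=6b +483.871ms=3/2b
9) 2419.355ms=15/2b +483.871ms=3/2b
10) 2903.226ms=9b +241.935ms=3/4b
11) 3145.161ms=39/4b +241.935ms=3/4b
12) 3387.097ms=21/2b +483.871ms=3/2b
Σ=12b of 12 (186bpm 3/4) — PASS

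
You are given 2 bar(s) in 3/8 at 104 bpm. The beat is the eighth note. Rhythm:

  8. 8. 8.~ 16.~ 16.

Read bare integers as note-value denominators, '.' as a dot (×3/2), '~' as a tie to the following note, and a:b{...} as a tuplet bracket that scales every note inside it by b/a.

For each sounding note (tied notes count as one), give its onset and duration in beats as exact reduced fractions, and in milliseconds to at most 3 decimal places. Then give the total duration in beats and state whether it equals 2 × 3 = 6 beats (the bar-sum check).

1) 0.0ms=0b +865.385ms=3/2b
2) 865.385ms=3/2b +865.385ms=3/2b
3) 1730.769ms=3b +1730.769ms=3b
Σ=6b of 6 (104bpm 3/8) — PASS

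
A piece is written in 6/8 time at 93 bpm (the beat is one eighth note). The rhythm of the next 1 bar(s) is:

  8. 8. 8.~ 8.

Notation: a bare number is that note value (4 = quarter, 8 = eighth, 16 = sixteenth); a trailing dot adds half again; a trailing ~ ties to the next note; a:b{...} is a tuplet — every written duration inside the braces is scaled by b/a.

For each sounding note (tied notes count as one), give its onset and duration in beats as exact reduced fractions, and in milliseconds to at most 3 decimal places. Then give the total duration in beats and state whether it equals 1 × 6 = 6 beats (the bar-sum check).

1) 0.0ms=0b +967.742ms=3/2b
2) 967.742ms=3/2b +967.742ms=3/2b
3) 1935.484ms=3b +1935.484ms=3b
Σ=6b of 6 (93bpm 6/8) — PASS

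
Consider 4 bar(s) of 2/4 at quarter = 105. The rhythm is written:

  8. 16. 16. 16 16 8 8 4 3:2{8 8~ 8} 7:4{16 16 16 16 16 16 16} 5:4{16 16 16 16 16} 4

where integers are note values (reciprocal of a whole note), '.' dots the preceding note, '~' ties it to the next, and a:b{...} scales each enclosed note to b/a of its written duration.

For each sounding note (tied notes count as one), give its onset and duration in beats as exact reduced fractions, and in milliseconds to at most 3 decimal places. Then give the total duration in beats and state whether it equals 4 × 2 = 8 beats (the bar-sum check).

1) 0.0ms=0b +428.571ms=3/4b
2) 428.571ms=3/4b +214.286ms=3/8b
3) 642.857ms=9/8b +214.286ms=3/8b
4) 857.143ms=3/2b +142.857ms=1/4b
5) 1000.0ms=7/4b +142.857ms=1/4b
6) 1142.857ms=2b +285.714ms=1/2b
7) 1428.571ms=5/2b +285.714ms=1/2b
8) 1714.286ms=3b +571.429ms=1b
9) 2285.714ms=4b +190.476ms=1/3b
10) 2476.19ms=13/3b +380.952ms=2/3b
11) 2857.143ms=5b +81.633ms=1/7b
12) 2938.776ms=36/7b +81.633ms=1/7b
13) 3020.408ms=37/7b +81.633ms=1/7b
14) 3102.041ms=38/7b +81.633ms=1/7b
15) 3183.673ms=39/7b +81.633ms=1/7b
16) 3265.306ms=40/7b +81.633ms=1/7b
17) 3346.939ms=41/7b +81.633ms=1/7b
18) 3428.571ms=6b +114.286ms=1/5b
19) 3542.857ms=31/5b +114.286ms=1/5b
20) 3657.143ms=32/5b +114.286ms=1/5b
21) 3771.429ms=33/5b +114.286ms=1/5b
22) 3885.714ms=34/5b +114.286ms=1/5b
23) 4000.0ms=7b +571.429ms=1b
Σ=8b of 8 (105bpm 2/4) — PASS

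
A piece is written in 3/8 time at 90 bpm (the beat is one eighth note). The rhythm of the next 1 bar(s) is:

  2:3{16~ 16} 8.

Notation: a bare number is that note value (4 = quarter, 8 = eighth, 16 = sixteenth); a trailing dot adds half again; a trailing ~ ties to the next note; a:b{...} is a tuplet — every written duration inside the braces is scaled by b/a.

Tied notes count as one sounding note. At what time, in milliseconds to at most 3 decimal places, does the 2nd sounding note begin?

1. 0.0ms @ 0 + 1000.0ms (3/2)
2. 1000.0ms @ 3/2 + 1000.0ms (3/2)

note 2 onset = 3/2b = 1000.0ms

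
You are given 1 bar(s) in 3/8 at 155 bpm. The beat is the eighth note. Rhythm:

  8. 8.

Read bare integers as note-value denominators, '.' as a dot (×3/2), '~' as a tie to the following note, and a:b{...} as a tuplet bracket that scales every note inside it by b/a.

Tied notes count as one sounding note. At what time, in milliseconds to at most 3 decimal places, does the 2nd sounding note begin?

note 2 onset = 3/2b = 580.645ms

1. 0.0ms @ 0 + 580.645ms (3/2)
2. 580.645ms @ 3/2 + 580.645ms (3/2)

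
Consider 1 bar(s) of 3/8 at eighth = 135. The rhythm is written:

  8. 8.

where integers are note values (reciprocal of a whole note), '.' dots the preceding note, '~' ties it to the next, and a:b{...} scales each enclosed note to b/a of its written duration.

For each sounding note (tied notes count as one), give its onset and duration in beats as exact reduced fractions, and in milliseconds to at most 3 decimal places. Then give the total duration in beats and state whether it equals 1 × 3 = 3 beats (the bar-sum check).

1) 0.0ms=0b +666.667ms=3/2b
2) 666.667ms=3/2b +666.667ms=3/2b
Σ=3b of 3 (135bpm 3/8) — PASS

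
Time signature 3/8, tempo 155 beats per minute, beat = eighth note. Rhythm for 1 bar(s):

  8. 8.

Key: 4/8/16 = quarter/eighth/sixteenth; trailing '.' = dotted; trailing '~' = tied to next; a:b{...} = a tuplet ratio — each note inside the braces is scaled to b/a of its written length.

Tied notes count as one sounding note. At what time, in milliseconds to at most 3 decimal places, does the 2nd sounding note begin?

1. 0.0ms @ 0 + 580.645ms (3/2)
2. 580.645ms @ 3/2 + 580.645ms (3/2)

note 2 onset = 3/2b = 580.645ms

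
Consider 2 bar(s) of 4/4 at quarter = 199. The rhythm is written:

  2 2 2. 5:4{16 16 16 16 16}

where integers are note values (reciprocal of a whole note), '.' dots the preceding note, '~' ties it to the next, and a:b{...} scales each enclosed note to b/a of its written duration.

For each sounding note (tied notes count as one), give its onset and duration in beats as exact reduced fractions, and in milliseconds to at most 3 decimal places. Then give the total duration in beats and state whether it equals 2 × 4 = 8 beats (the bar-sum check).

1) 0.0ms=0b +603.015ms=2b
2) 603.015ms=2b +603.015ms=2b
3) 1206.03ms=4b +904.523ms=3b
4) 2110.553ms=7b +60.302ms=1/5b
5) 2170.854ms=36/5b +60.302ms=1/5b
6) 2231.156ms=37/5b +60.302ms=1/5b
7) 2291.457ms=38/5b +60.302ms=1/5b
8) 2351.759ms=39/5b +60.302ms=1/5b
Σ=8b of 8 (199bpm 4/4) — PASS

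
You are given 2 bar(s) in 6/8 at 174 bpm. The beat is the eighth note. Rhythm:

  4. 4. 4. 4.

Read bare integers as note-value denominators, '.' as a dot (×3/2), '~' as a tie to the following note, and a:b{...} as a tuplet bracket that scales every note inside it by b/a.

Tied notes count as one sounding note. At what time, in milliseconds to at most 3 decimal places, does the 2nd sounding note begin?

1. 0.0ms @ 0 + 1034.483ms (3)
2. 1034.483ms @ 3 + 1034.483ms (3)
3. 2068.966ms @ 6 + 1034.483ms (3)
4. 3103.448ms @ 9 + 1034.483ms (3)

note 2 onset = 3b = 1034.483ms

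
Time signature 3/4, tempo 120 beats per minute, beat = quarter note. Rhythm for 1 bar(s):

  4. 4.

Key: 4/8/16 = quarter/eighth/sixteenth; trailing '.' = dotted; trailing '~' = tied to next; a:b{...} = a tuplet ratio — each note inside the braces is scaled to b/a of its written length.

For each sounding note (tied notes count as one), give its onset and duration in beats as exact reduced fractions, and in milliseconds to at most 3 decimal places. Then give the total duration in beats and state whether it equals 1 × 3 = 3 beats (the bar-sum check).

1) 0.0ms=0b +750.0ms=3/2b
2) 750.0ms=3/2b +750.0ms=3/2b
Σ=3b of 3 (120bpm 3/4) — PASS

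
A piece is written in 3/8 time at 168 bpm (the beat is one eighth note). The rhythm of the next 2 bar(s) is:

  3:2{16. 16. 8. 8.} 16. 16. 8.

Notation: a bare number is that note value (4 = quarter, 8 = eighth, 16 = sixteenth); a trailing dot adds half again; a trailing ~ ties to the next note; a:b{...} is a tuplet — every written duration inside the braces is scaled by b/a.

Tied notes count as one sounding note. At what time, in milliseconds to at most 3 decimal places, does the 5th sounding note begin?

note 5 onset = 3b = 1071.429ms

1. 0.0ms @ 0 + 178.571ms (1/2)
2. 178.571ms @ 1/2 + 178.571ms (1/2)
3. 357.143ms @ 1 + 357.143ms (1)
4. 714.286ms @ 2 + 357.143ms (1)
5. 1071.429ms @ 3 + 267.857ms (3/4)
6. 1339.286ms @ 15/4 + 267.857ms (3/4)
7. 1607.143ms @ 9/2 + 535.714ms (3/2)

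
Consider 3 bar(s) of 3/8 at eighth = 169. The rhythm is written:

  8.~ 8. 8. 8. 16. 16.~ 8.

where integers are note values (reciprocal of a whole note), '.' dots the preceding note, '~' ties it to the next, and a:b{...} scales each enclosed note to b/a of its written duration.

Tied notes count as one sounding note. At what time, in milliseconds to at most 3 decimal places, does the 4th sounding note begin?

note 4 onset = 6b = 2130.178ms

1. 0.0ms @ 0 + 1065.089ms (3)
2. 1065.089ms @ 3 + 532.544ms (3/2)
3. 1597.633ms @ 9/2 + 532.544ms (3/2)
4. 2130.178ms @ 6 + 266.272ms (3/4)
5. 2396.45ms @ 27/4 + 798.817ms (9/4)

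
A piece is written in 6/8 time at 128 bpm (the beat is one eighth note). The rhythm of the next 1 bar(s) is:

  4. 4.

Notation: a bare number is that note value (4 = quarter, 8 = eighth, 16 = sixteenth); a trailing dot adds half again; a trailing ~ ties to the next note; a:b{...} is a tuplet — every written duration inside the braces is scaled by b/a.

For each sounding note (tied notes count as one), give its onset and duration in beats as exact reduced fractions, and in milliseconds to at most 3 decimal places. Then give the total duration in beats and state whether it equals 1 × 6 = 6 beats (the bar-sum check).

1) 0.0ms=0b +1406.25ms=3b
2) 1406.25ms=3b +1406.25ms=3b
Σ=6b of 6 (128bpm 6/8) — PASS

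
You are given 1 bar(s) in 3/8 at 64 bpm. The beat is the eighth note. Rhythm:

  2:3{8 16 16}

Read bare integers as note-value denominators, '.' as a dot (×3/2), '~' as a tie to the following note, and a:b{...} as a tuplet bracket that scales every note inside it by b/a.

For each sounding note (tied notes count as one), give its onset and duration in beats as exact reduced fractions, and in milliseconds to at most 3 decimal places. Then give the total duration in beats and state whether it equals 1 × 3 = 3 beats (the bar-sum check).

1) 0.0ms=0b +1406.25ms=3/2b
2) 1406.25ms=3/2b +703.125ms=3/4b
3) 2109.375ms=9/4b +703.125ms=3/4b
Σ=3b of 3 (64bpm 3/8) — PASS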